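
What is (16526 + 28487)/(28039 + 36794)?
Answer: 45013/64833 ≈ 0.69429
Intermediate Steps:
(16526 + 28487)/(28039 + 36794) = 45013/64833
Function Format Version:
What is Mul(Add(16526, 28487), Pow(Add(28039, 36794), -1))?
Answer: Rational(45013, 64833) ≈ 0.69429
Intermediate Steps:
Mul(Add(16526, 28487), Pow(Add(28039, 36794), -1)) = Mul(45013, Pow(64833, -1)) = Mul(45013, Rational(1, 64833)) = Rational(45013, 64833)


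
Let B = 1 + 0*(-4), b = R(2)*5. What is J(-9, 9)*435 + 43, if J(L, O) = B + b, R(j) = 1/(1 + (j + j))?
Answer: 913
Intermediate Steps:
R(j) = 1/(1 + 2*j)
b = 1 (b = 5/(1 + 2*2) = 5/(1 + 4) = 5/5 = (1/5)*5 = 1)
B = 1 (B = 1 + 0 = 1)
J(L, O) = 2 (J(L, O) = 1 + 1 = 2)
J(-9, 9)*435 + 43 = 2*435 + 43 = 870 + 43 = 913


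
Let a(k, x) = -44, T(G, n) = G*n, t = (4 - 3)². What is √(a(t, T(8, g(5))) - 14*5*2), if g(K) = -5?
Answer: 2*I*√46 ≈ 13.565*I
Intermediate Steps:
t = 1 (t = 1² = 1)
√(a(t, T(8, g(5))) - 14*5*2) = √(-44 - 14*5*2) = √(-44 - 70*2) = √(-44 - 140) = √(-184) = 2*I*√46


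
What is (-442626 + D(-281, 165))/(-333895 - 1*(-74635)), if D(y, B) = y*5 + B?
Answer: 221933/129630 ≈ 1.7120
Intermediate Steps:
D(y, B) = B + 5*y (D(y, B) = 5*y + B = B + 5*y)
(-442626 + D(-281, 165))/(-333895 - 1*(-74635)) = (-442626 + (165 + 5*(-281)))/(-333895 - 1*(-74635)) = (-442626 + (165 - 1405))/(-333895 + 74635) = (-442626 - 1240)/(-259260) = -443866*(-1/259260) = 221933/129630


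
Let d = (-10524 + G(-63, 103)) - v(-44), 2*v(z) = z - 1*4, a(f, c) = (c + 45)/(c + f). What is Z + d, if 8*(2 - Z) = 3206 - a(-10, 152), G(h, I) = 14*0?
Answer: -12380783/1136 ≈ -10899.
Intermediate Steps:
a(f, c) = (45 + c)/(c + f)
G(h, I) = 0
v(z) = -2 + z/2 (v(z) = (z - 1*4)/2 = (z - 4)/2 = (-4 + z)/2 = -2 + z/2)
Z = -452783/1136 (Z = 2 - (3206 - (45 + 152)/(152 - 10))/8 = 2 - (3206 - 197/142)/8 = 2 - ⅛*455055/142 = 2 - 455055/1136 = -452783/1136 ≈ -398.58)
d = -10500 (d = (-10524 + 0) - (-2 + (½)*(-44)) = -10524 - (-2 - 22) = -10524 - 1*(-24) = -10524 + 24 = -10500)
Z + d = -452783/1136 - 10500 = -12380783/1136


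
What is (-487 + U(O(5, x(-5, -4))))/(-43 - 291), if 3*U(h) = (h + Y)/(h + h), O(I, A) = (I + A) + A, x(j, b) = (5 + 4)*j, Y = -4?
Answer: 248281/170340 ≈ 1.4576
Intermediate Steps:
x(j, b) = 9*j
O(I, A) = I + 2*A (O(I, A) = (A + I) + A = I + 2*A)
U(h) = (-4 + h)/(6*h) (U(h) = ((h - 4)/(h + h))/3 = ((-4 + h)/((2*h)))/3 = ((-4 + h)*(1/(2*h)))/3 = ((-4 + h)/(2*h))/3 = (-4 + h)/(6*h))
(-487 + U(O(5, x(-5, -4))))/(-43 - 291) = (-487 + (-4 + (5 + 2*(9*(-5))))/(6*(5 + 2*(9*(-5)))))/(-43 - 291) = (-487 + (-4 + (5 + 2*(-45)))/(6*(5 + 2*(-45))))/(-334) = (-487 + (-4 + (5 - 90))/(6*(5 - 90)))*(-1/334) = (-487 + (1/6)*(-4 - 85)/(-85))*(-1/334) = (-487 + (1/6)*(-1/85)*(-89))*(-1/334) = (-487 + 89/510)*(-1/334) = -248281/510*(-1/334) = 248281/170340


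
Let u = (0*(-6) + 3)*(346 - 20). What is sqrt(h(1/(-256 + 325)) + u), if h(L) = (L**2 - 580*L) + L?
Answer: 2*sqrt(1154077)/69 ≈ 31.139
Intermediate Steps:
u = 978 (u = (0 + 3)*326 = 3*326 = 978)
h(L) = L**2 - 579*L
sqrt(h(1/(-256 + 325)) + u) = sqrt((-579 + 1/(-256 + 325))/(-256 + 325) + 978) = sqrt((-579 + 1/69)/69 + 978) = sqrt((1/69)*(-39950/69) + 978) = sqrt(-39950/4761 + 978) = sqrt(4616308/4761) = 2*sqrt(1154077)/69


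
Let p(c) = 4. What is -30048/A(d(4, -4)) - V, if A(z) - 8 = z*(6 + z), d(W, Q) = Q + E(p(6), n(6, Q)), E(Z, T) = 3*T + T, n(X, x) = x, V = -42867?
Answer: 128288/3 ≈ 42763.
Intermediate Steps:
E(Z, T) = 4*T
d(W, Q) = 5*Q (d(W, Q) = Q + 4*Q = 5*Q)
A(z) = 8 + z*(6 + z)
-30048/A(d(4, -4)) - V = -30048/(8 + (5*(-4))² + 6*(5*(-4))) - 1*(-42867) = -30048/(8 + (-20)² + 6*(-20)) + 42867 = -30048/(8 + 400 - 120) + 42867 = -30048/288 + 42867 = -30048*1/288 + 42867 = -313/3 + 42867 = 128288/3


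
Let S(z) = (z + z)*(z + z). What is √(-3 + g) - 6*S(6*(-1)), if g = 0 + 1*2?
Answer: -864 + I ≈ -864.0 + 1.0*I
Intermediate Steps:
g = 2 (g = 0 + 2 = 2)
S(z) = 4*z² (S(z) = (2*z)*(2*z) = 4*z²)
√(-3 + g) - 6*S(6*(-1)) = √(-3 + 2) - 24*(6*(-1))² = √(-1) - 24*(-6)² = I - 24*36 = I - 6*144 = I - 864 = -864 + I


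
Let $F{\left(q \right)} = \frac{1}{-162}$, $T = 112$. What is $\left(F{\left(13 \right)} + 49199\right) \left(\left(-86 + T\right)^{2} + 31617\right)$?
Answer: $\frac{257382863441}{162} \approx 1.5888 \cdot 10^{9}$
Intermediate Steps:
$F{\left(q \right)} = - \frac{1}{162}$
$\left(F{\left(13 \right)} + 49199\right) \left(\left(-86 + T\right)^{2} + 31617\right) = \left(- \frac{1}{162} + 49199\right) \left(\left(-86 + 112\right)^{2} + 31617\right) = \frac{7970237 \left(26^{2} + 31617\right)}{162} = \frac{7970237 \left(676 + 31617\right)}{162} = \frac{7970237}{162} \cdot 32293 = \frac{257382863441}{162}$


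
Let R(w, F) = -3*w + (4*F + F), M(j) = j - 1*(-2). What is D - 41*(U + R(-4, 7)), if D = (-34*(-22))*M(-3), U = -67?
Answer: 72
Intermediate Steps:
M(j) = 2 + j (M(j) = j + 2 = 2 + j)
R(w, F) = -3*w + 5*F
D = -748 (D = (-34*(-22))*(2 - 3) = 748*(-1) = -748)
D - 41*(U + R(-4, 7)) = -748 - 41*(-67 + (-3*(-4) + 5*7)) = -748 - 41*(-67 + (12 + 35)) = -748 - 41*(-67 + 47) = -748 - 41*(-20) = -748 - 1*(-820) = -748 + 820 = 72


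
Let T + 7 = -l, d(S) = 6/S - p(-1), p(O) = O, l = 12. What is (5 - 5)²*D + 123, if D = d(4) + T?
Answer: 123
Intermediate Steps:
d(S) = 1 + 6/S (d(S) = 6/S - 1*(-1) = 6/S + 1 = 1 + 6/S)
T = -19 (T = -7 - 1*12 = -7 - 12 = -19)
D = -33/2 (D = (6 + 4)/4 - 19 = (¼)*10 - 19 = 5/2 - 19 = -33/2 ≈ -16.500)
(5 - 5)²*D + 123 = (5 - 5)²*(-33/2) + 123 = 0²*(-33/2) + 123 = 0*(-33/2) + 123 = 0 + 123 = 123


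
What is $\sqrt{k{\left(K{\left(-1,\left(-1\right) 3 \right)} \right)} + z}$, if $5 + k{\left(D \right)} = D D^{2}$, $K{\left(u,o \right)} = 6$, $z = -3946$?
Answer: $3 i \sqrt{415} \approx 61.115 i$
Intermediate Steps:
$k{\left(D \right)} = -5 + D^{3}$ ($k{\left(D \right)} = -5 + D D^{2} = -5 + D^{3}$)
$\sqrt{k{\left(K{\left(-1,\left(-1\right) 3 \right)} \right)} + z} = \sqrt{\left(-5 + 6^{3}\right) - 3946} = \sqrt{\left(-5 + 216\right) - 3946} = \sqrt{211 - 3946} = \sqrt{-3735} = 3 i \sqrt{415}$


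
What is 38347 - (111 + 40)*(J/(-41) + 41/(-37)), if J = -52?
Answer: 58135706/1517 ≈ 38323.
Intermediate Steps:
38347 - (111 + 40)*(J/(-41) + 41/(-37)) = 38347 - (111 + 40)*(-52/(-41) + 41/(-37)) = 38347 - 151*(-52*(-1/41) + 41*(-1/37)) = 38347 - 151*(52/41 - 41/37) = 38347 - 151*243/1517 = 38347 - 1*36693/1517 = 38347 - 36693/1517 = 58135706/1517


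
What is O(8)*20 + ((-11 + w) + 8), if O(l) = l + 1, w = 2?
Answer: 179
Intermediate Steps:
O(l) = 1 + l
O(8)*20 + ((-11 + w) + 8) = (1 + 8)*20 + ((-11 + 2) + 8) = 9*20 + (-9 + 8) = 180 - 1 = 179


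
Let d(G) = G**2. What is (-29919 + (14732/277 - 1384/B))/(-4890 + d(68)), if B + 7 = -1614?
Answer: 13409875683/119438522 ≈ 112.27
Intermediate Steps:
B = -1621 (B = -7 - 1614 = -1621)
(-29919 + (14732/277 - 1384/B))/(-4890 + d(68)) = (-29919 + (14732/277 - 1384/(-1621)))/(-4890 + 68**2) = (-29919 + (14732*(1/277) - 1384*(-1/1621)))/(-4890 + 4624) = (-29919 + (14732/277 + 1384/1621))/(-266) = (-29919 + 24263940/449017)*(-1/266) = -13409875683/449017*(-1/266) = 13409875683/119438522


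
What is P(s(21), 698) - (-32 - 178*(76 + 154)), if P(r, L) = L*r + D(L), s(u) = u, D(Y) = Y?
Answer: 56328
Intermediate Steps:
P(r, L) = L + L*r (P(r, L) = L*r + L = L + L*r)
P(s(21), 698) - (-32 - 178*(76 + 154)) = 698*(1 + 21) - (-32 - 178*(76 + 154)) = 698*22 - (-32 - 178*230) = 15356 - (-32 - 40940) = 15356 - 1*(-40972) = 15356 + 40972 = 56328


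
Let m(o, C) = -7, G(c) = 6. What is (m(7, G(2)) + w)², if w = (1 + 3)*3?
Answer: 25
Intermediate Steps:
w = 12 (w = 4*3 = 12)
(m(7, G(2)) + w)² = (-7 + 12)² = 5² = 25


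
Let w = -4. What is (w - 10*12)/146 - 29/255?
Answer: -17927/18615 ≈ -0.96304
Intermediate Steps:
(w - 10*12)/146 - 29/255 = (-4 - 10*12)/146 - 29/255 = (-4 - 120)*(1/146) - 29*1/255 = -124*1/146 - 29/255 = -62/73 - 29/255 = -17927/18615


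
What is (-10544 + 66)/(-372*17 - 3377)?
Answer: 10478/9701 ≈ 1.0801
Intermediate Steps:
(-10544 + 66)/(-372*17 - 3377) = -10478/(-6324 - 3377) = -10478/(-9701) = -10478*(-1/9701) = 10478/9701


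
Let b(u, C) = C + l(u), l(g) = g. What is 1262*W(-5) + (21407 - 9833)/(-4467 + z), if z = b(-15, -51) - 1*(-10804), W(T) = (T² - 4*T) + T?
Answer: 316571654/6271 ≈ 50482.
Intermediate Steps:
W(T) = T² - 3*T
b(u, C) = C + u
z = 10738 (z = (-51 - 15) - 1*(-10804) = -66 + 10804 = 10738)
1262*W(-5) + (21407 - 9833)/(-4467 + z) = 1262*(-5*(-3 - 5)) + (21407 - 9833)/(-4467 + 10738) = 1262*(-5*(-8)) + 11574/6271 = 1262*40 + 11574*(1/6271) = 50480 + 11574/6271 = 316571654/6271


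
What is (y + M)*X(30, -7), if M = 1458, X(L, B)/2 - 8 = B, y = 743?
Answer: 4402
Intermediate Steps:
X(L, B) = 16 + 2*B
(y + M)*X(30, -7) = (743 + 1458)*(16 + 2*(-7)) = 2201*(16 - 14) = 2201*2 = 4402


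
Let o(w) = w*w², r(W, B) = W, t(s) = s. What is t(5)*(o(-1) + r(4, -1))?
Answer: 15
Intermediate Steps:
o(w) = w³
t(5)*(o(-1) + r(4, -1)) = 5*((-1)³ + 4) = 5*(-1 + 4) = 5*3 = 15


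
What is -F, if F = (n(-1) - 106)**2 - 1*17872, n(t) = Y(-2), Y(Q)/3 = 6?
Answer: 10128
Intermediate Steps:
Y(Q) = 18 (Y(Q) = 3*6 = 18)
n(t) = 18
F = -10128 (F = (18 - 106)**2 - 1*17872 = (-88)**2 - 17872 = 7744 - 17872 = -10128)
-F = -1*(-10128) = 10128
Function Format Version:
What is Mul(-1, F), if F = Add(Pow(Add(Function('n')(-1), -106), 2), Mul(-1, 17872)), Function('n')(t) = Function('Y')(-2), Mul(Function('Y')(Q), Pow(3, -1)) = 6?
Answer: 10128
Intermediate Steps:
Function('Y')(Q) = 18 (Function('Y')(Q) = Mul(3, 6) = 18)
Function('n')(t) = 18
F = -10128 (F = Add(Pow(Add(18, -106), 2), Mul(-1, 17872)) = Add(Pow(-88, 2), -17872) = Add(7744, -17872) = -10128)
Mul(-1, F) = Mul(-1, -10128) = 10128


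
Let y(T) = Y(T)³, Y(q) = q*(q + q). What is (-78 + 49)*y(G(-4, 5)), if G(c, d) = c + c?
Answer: -60817408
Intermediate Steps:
Y(q) = 2*q² (Y(q) = q*(2*q) = 2*q²)
G(c, d) = 2*c
y(T) = 8*T⁶ (y(T) = (2*T²)³ = 8*T⁶)
(-78 + 49)*y(G(-4, 5)) = (-78 + 49)*(8*(2*(-4))⁶) = -232*(-8)⁶ = -232*262144 = -29*2097152 = -60817408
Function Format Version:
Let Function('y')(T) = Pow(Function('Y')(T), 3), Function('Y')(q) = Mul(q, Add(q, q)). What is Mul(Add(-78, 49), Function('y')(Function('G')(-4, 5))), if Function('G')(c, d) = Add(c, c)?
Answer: -60817408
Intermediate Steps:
Function('Y')(q) = Mul(2, Pow(q, 2)) (Function('Y')(q) = Mul(q, Mul(2, q)) = Mul(2, Pow(q, 2)))
Function('G')(c, d) = Mul(2, c)
Function('y')(T) = Mul(8, Pow(T, 6)) (Function('y')(T) = Pow(Mul(2, Pow(T, 2)), 3) = Mul(8, Pow(T, 6)))
Mul(Add(-78, 49), Function('y')(Function('G')(-4, 5))) = Mul(Add(-78, 49), Mul(8, Pow(Mul(2, -4), 6))) = Mul(-29, Mul(8, Pow(-8, 6))) = Mul(-29, Mul(8, 262144)) = Mul(-29, 2097152) = -60817408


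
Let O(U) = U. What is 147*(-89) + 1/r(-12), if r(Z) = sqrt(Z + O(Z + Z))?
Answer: -13083 - I/6 ≈ -13083.0 - 0.16667*I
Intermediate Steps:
r(Z) = sqrt(3)*sqrt(Z) (r(Z) = sqrt(Z + (Z + Z)) = sqrt(Z + 2*Z) = sqrt(3*Z) = sqrt(3)*sqrt(Z))
147*(-89) + 1/r(-12) = 147*(-89) + 1/(sqrt(3)*sqrt(-12)) = -13083 + 1/(sqrt(3)*(2*I*sqrt(3))) = -13083 + 1/(6*I) = -13083 - I/6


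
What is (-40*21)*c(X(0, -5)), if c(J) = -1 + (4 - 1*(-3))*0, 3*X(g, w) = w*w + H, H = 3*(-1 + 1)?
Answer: 840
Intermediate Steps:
H = 0 (H = 3*0 = 0)
X(g, w) = w**2/3 (X(g, w) = (w*w + 0)/3 = (w**2 + 0)/3 = w**2/3)
c(J) = -1 (c(J) = -1 + (4 + 3)*0 = -1 + 7*0 = -1 + 0 = -1)
(-40*21)*c(X(0, -5)) = -40*21*(-1) = -840*(-1) = 840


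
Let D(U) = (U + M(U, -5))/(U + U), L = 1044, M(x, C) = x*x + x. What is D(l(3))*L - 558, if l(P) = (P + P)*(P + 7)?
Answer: 31806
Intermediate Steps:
M(x, C) = x + x**2 (M(x, C) = x**2 + x = x + x**2)
l(P) = 2*P*(7 + P) (l(P) = (2*P)*(7 + P) = 2*P*(7 + P))
D(U) = (U + U*(1 + U))/(2*U) (D(U) = (U + U*(1 + U))/(U + U) = (U + U*(1 + U))/((2*U)) = (U + U*(1 + U))*(1/(2*U)) = (U + U*(1 + U))/(2*U))
D(l(3))*L - 558 = (1 + (2*3*(7 + 3))/2)*1044 - 558 = (1 + (2*3*10)/2)*1044 - 558 = (1 + (1/2)*60)*1044 - 558 = (1 + 30)*1044 - 558 = 31*1044 - 558 = 32364 - 558 = 31806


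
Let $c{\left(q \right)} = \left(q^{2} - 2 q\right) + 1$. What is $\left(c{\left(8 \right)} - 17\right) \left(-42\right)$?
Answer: $-1344$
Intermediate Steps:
$c{\left(q \right)} = 1 + q^{2} - 2 q$
$\left(c{\left(8 \right)} - 17\right) \left(-42\right) = \left(\left(1 + 8^{2} - 16\right) - 17\right) \left(-42\right) = \left(\left(1 + 64 - 16\right) - 17\right) \left(-42\right) = \left(49 - 17\right) \left(-42\right) = 32 \left(-42\right) = -1344$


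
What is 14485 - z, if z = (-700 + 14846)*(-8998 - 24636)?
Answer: 475801049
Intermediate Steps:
z = -475786564 (z = 14146*(-33634) = -475786564)
14485 - z = 14485 - 1*(-475786564) = 14485 + 475786564 = 475801049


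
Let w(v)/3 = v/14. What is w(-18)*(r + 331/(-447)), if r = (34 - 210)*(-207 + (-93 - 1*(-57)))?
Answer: -24578955/149 ≈ -1.6496e+5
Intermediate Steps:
w(v) = 3*v/14 (w(v) = 3*(v/14) = 3*v/14)
r = 42768 (r = -176*(-207 + (-93 + 57)) = -176*(-207 - 36) = -176*(-243) = 42768)
w(-18)*(r + 331/(-447)) = ((3/14)*(-18))*(42768 + 331/(-447)) = -27*(42768 + 331*(-1/447))/7 = -27*(42768 - 331/447)/7 = -27/7*19116965/447 = -24578955/149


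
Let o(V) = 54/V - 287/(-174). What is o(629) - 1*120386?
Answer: -13175576237/109446 ≈ -1.2038e+5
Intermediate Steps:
o(V) = 287/174 + 54/V (o(V) = 54/V - 287*(-1/174) = 54/V + 287/174 = 287/174 + 54/V)
o(629) - 1*120386 = (287/174 + 54/629) - 1*120386 = (287/174 + 54*(1/629)) - 120386 = (287/174 + 54/629) - 120386 = 189919/109446 - 120386 = -13175576237/109446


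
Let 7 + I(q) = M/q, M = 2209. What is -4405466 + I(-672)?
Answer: -2960480065/672 ≈ -4.4055e+6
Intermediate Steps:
I(q) = -7 + 2209/q
-4405466 + I(-672) = -4405466 + (-7 + 2209/(-672)) = -4405466 + (-7 + 2209*(-1/672)) = -4405466 + (-7 - 2209/672) = -4405466 - 6913/672 = -2960480065/672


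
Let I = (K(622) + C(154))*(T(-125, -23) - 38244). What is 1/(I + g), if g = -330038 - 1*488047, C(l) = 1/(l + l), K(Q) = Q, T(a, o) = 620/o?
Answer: -1771/43606880001 ≈ -4.0613e-8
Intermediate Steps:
C(l) = 1/(2*l)
g = -818085 (g = -330038 - 488047 = -818085)
I = -42158051466/1771 (I = (622 + (½)/154)*(620/(-23) - 38244) = (622 + (½)*(1/154))*(620*(-1/23) - 38244) = (622 + 1/308)*(-620/23 - 38244) = (191577/308)*(-880232/23) = -42158051466/1771 ≈ -2.3805e+7)
1/(I + g) = 1/(-42158051466/1771 - 818085) = 1/(-43606880001/1771) = -1771/43606880001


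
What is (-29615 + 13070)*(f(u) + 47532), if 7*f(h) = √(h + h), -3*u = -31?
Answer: -786416940 - 5515*√186/7 ≈ -7.8643e+8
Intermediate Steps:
u = 31/3 (u = -⅓*(-31) = 31/3 ≈ 10.333)
f(h) = √2*√h/7 (f(h) = √(h + h)/7 = √(2*h)/7 = (√2*√h)/7 = √2*√h/7)
(-29615 + 13070)*(f(u) + 47532) = (-29615 + 13070)*(√2*√(31/3)/7 + 47532) = -16545*(√2*(√93/3)/7 + 47532) = -16545*(√186/21 + 47532) = -16545*(47532 + √186/21) = -786416940 - 5515*√186/7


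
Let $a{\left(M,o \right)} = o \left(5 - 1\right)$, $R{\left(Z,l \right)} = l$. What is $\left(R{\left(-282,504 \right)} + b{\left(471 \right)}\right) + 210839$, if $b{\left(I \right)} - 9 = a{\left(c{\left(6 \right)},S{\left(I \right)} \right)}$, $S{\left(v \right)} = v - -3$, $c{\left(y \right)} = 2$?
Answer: $213248$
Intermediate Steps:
$S{\left(v \right)} = 3 + v$ ($S{\left(v \right)} = v + 3 = 3 + v$)
$a{\left(M,o \right)} = 4 o$ ($a{\left(M,o \right)} = o 4 = 4 o$)
$b{\left(I \right)} = 21 + 4 I$ ($b{\left(I \right)} = 9 + 4 \left(3 + I\right) = 9 + \left(12 + 4 I\right) = 21 + 4 I$)
$\left(R{\left(-282,504 \right)} + b{\left(471 \right)}\right) + 210839 = \left(504 + \left(21 + 4 \cdot 471\right)\right) + 210839 = \left(504 + \left(21 + 1884\right)\right) + 210839 = \left(504 + 1905\right) + 210839 = 2409 + 210839 = 213248$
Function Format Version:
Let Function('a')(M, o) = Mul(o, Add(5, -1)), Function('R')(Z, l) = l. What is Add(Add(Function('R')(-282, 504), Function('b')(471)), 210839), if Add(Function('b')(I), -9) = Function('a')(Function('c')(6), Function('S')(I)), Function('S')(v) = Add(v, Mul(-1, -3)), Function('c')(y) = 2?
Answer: 213248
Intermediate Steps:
Function('S')(v) = Add(3, v) (Function('S')(v) = Add(v, 3) = Add(3, v))
Function('a')(M, o) = Mul(4, o) (Function('a')(M, o) = Mul(o, 4) = Mul(4, o))
Function('b')(I) = Add(21, Mul(4, I)) (Function('b')(I) = Add(9, Mul(4, Add(3, I))) = Add(9, Add(12, Mul(4, I))) = Add(21, Mul(4, I)))
Add(Add(Function('R')(-282, 504), Function('b')(471)), 210839) = Add(Add(504, Add(21, Mul(4, 471))), 210839) = Add(Add(504, Add(21, 1884)), 210839) = Add(Add(504, 1905), 210839) = Add(2409, 210839) = 213248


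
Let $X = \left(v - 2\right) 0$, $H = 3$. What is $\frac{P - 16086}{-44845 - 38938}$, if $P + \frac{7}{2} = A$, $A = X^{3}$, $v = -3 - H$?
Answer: $\frac{4597}{23938} \approx 0.19204$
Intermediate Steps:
$v = -6$ ($v = -3 - 3 = -6$)
$X = 0$ ($X = \left(-6 - 2\right) 0 = \left(-8\right) 0 = 0$)
$A = 0$ ($A = 0^{3} = 0$)
$P = - \frac{7}{2}$ ($P = - \frac{7}{2} + 0 = - \frac{7}{2} \approx -3.5$)
$\frac{P - 16086}{-44845 - 38938} = \frac{- \frac{7}{2} - 16086}{-44845 - 38938} = - \frac{32179}{2 \left(-44845 - 38938\right)} = - \frac{32179}{2 \left(-83783\right)} = \left(- \frac{32179}{2}\right) \left(- \frac{1}{83783}\right) = \frac{4597}{23938}$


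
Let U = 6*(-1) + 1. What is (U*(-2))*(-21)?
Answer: -210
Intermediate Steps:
U = -5 (U = -6 + 1 = -5)
(U*(-2))*(-21) = -5*(-2)*(-21) = 10*(-21) = -210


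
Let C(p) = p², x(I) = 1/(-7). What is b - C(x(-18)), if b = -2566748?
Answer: -125770653/49 ≈ -2.5667e+6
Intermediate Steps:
x(I) = -⅐
b - C(x(-18)) = -2566748 - (-⅐)² = -2566748 - 1*1/49 = -2566748 - 1/49 = -125770653/49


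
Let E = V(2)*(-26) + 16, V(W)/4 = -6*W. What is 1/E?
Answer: 1/1264 ≈ 0.00079114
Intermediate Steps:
V(W) = -24*W (V(W) = 4*(-6*W) = -24*W)
E = 1264 (E = -24*2*(-26) + 16 = -48*(-26) + 16 = 1248 + 16 = 1264)
1/E = 1/1264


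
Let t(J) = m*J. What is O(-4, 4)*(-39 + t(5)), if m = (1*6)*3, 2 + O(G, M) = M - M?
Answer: -102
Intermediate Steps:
O(G, M) = -2 (O(G, M) = -2 + (M - M) = -2 + 0 = -2)
m = 18 (m = 6*3 = 18)
t(J) = 18*J
O(-4, 4)*(-39 + t(5)) = -2*(-39 + 18*5) = -2*(-39 + 90) = -2*51 = -102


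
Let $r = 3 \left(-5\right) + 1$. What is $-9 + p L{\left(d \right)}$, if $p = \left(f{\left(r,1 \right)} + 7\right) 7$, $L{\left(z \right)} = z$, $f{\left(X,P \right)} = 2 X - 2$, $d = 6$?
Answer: $-975$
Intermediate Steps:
$r = -14$ ($r = -15 + 1 = -14$)
$f{\left(X,P \right)} = -2 + 2 X$
$p = -161$ ($p = \left(\left(-2 + 2 \left(-14\right)\right) + 7\right) 7 = \left(\left(-2 - 28\right) + 7\right) 7 = \left(-30 + 7\right) 7 = \left(-23\right) 7 = -161$)
$-9 + p L{\left(d \right)} = -9 - 966 = -975$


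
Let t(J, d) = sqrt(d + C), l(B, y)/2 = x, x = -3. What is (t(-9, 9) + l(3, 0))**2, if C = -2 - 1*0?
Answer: (6 - sqrt(7))**2 ≈ 11.251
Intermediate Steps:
C = -2 (C = -2 + 0 = -2)
l(B, y) = -6 (l(B, y) = 2*(-3) = -6)
t(J, d) = sqrt(-2 + d) (t(J, d) = sqrt(d - 2) = sqrt(-2 + d))
(t(-9, 9) + l(3, 0))**2 = (sqrt(-2 + 9) - 6)**2 = (sqrt(7) - 6)**2 = (-6 + sqrt(7))**2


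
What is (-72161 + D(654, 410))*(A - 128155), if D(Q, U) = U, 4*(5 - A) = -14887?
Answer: 35711405463/4 ≈ 8.9279e+9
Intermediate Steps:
A = 14907/4 (A = 5 - 1/4*(-14887) = 5 + 14887/4 = 14907/4 ≈ 3726.8)
(-72161 + D(654, 410))*(A - 128155) = (-72161 + 410)*(14907/4 - 128155) = -71751*(-497713/4) = 35711405463/4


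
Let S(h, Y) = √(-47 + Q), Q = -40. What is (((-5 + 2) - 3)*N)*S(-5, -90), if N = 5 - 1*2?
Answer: -18*I*√87 ≈ -167.89*I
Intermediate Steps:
N = 3 (N = 5 - 2 = 3)
S(h, Y) = I*√87 (S(h, Y) = √(-47 - 40) = √(-87) = I*√87)
(((-5 + 2) - 3)*N)*S(-5, -90) = (((-5 + 2) - 3)*3)*(I*√87) = ((-3 - 3)*3)*(I*√87) = (-6*3)*(I*√87) = -18*I*√87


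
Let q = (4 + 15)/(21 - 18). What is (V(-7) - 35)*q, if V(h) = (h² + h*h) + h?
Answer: 1064/3 ≈ 354.67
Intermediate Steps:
q = 19/3 ≈ 6.3333
V(h) = h + 2*h² (V(h) = (h² + h²) + h = 2*h² + h = h + 2*h²)
(V(-7) - 35)*q = (-7*(1 + 2*(-7)) - 35)*(19/3) = (-7*(1 - 14) - 35)*(19/3) = (-7*(-13) - 35)*(19/3) = (91 - 35)*(19/3) = 56*(19/3) = 1064/3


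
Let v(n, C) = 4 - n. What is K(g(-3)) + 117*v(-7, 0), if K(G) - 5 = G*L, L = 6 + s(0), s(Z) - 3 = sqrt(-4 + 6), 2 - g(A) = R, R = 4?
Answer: 1274 - 2*sqrt(2) ≈ 1271.2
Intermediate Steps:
g(A) = -2 (g(A) = 2 - 1*4 = 2 - 4 = -2)
s(Z) = 3 + sqrt(2) (s(Z) = 3 + sqrt(-4 + 6) = 3 + sqrt(2))
L = 9 + sqrt(2) (L = 6 + (3 + sqrt(2)) = 9 + sqrt(2) ≈ 10.414)
K(G) = 5 + G*(9 + sqrt(2))
K(g(-3)) + 117*v(-7, 0) = (5 - 2*(9 + sqrt(2))) + 117*(4 - 1*(-7)) = (5 + (-18 - 2*sqrt(2))) + 117*(4 + 7) = (-13 - 2*sqrt(2)) + 117*11 = (-13 - 2*sqrt(2)) + 1287 = 1274 - 2*sqrt(2)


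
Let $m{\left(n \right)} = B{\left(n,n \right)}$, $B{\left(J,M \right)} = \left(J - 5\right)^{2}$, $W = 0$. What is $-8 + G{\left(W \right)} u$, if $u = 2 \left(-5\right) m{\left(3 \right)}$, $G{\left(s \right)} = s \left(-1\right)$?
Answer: $-8$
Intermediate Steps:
$G{\left(s \right)} = - s$
$B{\left(J,M \right)} = \left(-5 + J\right)^{2}$
$m{\left(n \right)} = \left(-5 + n\right)^{2}$
$u = -40$ ($u = 2 \left(-5\right) \left(-5 + 3\right)^{2} = - 10 \left(-2\right)^{2} = \left(-10\right) 4 = -40$)
$-8 + G{\left(W \right)} u = -8 + \left(-1\right) 0 \left(-40\right) = -8 + 0 \left(-40\right) = -8 + 0 = -8$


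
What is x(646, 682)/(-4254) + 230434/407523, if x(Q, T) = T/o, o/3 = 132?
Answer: 5877386345/10401617052 ≈ 0.56505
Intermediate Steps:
o = 396 (o = 3*132 = 396)
x(Q, T) = T/396
x(646, 682)/(-4254) + 230434/407523 = ((1/396)*682)/(-4254) + 230434/407523 = (31/18)*(-1/4254) + 230434*(1/407523) = -31/76572 + 230434/407523 = 5877386345/10401617052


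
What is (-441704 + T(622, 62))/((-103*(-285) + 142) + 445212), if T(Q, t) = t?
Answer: -441642/474709 ≈ -0.93034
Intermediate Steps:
(-441704 + T(622, 62))/((-103*(-285) + 142) + 445212) = (-441704 + 62)/((-103*(-285) + 142) + 445212) = -441642/((29355 + 142) + 445212) = -441642/(29497 + 445212) = -441642/474709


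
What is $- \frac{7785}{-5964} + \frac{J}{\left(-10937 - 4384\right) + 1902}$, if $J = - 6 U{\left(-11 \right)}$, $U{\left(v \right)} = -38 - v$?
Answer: $\frac{2571}{1988} \approx 1.2933$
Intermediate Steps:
$J = 162$ ($J = - 6 \left(-38 - -11\right) = - 6 \left(-38 + 11\right) = \left(-6\right) \left(-27\right) = 162$)
$- \frac{7785}{-5964} + \frac{J}{\left(-10937 - 4384\right) + 1902} = - \frac{7785}{-5964} + \frac{162}{\left(-10937 - 4384\right) + 1902} = \left(-7785\right) \left(- \frac{1}{5964}\right) + \frac{162}{-15321 + 1902} = \frac{2595}{1988} + \frac{162}{-13419} = \frac{2595}{1988} + 162 \left(- \frac{1}{13419}\right) = \frac{2595}{1988} - \frac{6}{497} = \frac{2571}{1988}$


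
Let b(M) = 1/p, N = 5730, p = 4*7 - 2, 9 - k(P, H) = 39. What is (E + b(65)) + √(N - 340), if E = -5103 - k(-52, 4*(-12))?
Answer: -131897/26 + 7*√110 ≈ -4999.5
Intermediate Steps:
k(P, H) = -30 (k(P, H) = 9 - 1*39 = 9 - 39 = -30)
p = 26 (p = 28 - 2 = 26)
b(M) = 1/26
E = -5073 (E = -5103 - 1*(-30) = -5103 + 30 = -5073)
(E + b(65)) + √(N - 340) = (-5073 + 1/26) + √(5730 - 340) = -131897/26 + √5390 = -131897/26 + 7*√110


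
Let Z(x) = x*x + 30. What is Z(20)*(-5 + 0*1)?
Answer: -2150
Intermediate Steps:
Z(x) = 30 + x² (Z(x) = x² + 30 = 30 + x²)
Z(20)*(-5 + 0*1) = (30 + 20²)*(-5 + 0*1) = (30 + 400)*(-5 + 0) = 430*(-5) = -2150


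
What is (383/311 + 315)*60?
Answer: 5900880/311 ≈ 18974.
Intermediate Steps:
(383/311 + 315)*60 = (98348/311)*60 = 5900880/311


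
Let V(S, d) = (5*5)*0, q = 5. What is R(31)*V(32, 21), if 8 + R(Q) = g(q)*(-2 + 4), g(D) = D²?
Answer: 0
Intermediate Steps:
V(S, d) = 0 (V(S, d) = 25*0 = 0)
R(Q) = 42 (R(Q) = -8 + 5²*(-2 + 4) = -8 + 25*2 = -8 + 50 = 42)
R(31)*V(32, 21) = 42*0 = 0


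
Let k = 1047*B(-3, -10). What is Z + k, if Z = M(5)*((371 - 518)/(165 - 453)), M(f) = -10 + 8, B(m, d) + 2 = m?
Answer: -251329/48 ≈ -5236.0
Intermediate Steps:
B(m, d) = -2 + m
M(f) = -2
Z = -49/48 (Z = -2*(371 - 518)/(165 - 453) = -(-294)/(-288) = -(-294)*(-1)/288 = -2*49/96 = -49/48 ≈ -1.0208)
k = -5235 (k = 1047*(-2 - 3) = 1047*(-5) = -5235)
Z + k = -49/48 - 5235 = -251329/48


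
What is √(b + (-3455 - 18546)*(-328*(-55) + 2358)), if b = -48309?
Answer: I*√448824707 ≈ 21186.0*I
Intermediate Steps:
√(b + (-3455 - 18546)*(-328*(-55) + 2358)) = √(-48309 + (-3455 - 18546)*(-328*(-55) + 2358)) = √(-48309 - 22001*(18040 + 2358)) = √(-48309 - 22001*20398) = √(-48309 - 448776398) = √(-448824707) = I*√448824707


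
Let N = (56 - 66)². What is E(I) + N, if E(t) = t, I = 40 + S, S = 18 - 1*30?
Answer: 128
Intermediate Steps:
S = -12 (S = 18 - 30 = -12)
I = 28 (I = 40 - 12 = 28)
N = 100 (N = (-10)² = 100)
E(I) + N = 28 + 100 = 128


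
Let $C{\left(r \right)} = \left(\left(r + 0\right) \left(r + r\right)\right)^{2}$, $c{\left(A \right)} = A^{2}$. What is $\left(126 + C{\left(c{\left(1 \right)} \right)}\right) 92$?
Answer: $11960$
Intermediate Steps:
$C{\left(r \right)} = 4 r^{4}$ ($C{\left(r \right)} = \left(r 2 r\right)^{2} = \left(2 r^{2}\right)^{2} = 4 r^{4}$)
$\left(126 + C{\left(c{\left(1 \right)} \right)}\right) 92 = \left(126 + 4 \left(1^{2}\right)^{4}\right) 92 = \left(126 + 4 \cdot 1^{4}\right) 92 = \left(126 + 4 \cdot 1\right) 92 = \left(126 + 4\right) 92 = 130 \cdot 92 = 11960$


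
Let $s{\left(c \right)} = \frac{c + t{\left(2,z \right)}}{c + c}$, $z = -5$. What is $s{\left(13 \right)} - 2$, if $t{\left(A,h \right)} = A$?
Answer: $- \frac{37}{26} \approx -1.4231$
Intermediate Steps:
$s{\left(c \right)} = \frac{2 + c}{2 c}$ ($s{\left(c \right)} = \frac{c + 2}{c + c} = \frac{2 + c}{2 c}$)
$s{\left(13 \right)} - 2 = \frac{2 + 13}{2 \cdot 13} - 2 = \frac{1}{2} \cdot \frac{1}{13} \cdot 15 - 2 = \frac{15}{26} - 2 = - \frac{37}{26}$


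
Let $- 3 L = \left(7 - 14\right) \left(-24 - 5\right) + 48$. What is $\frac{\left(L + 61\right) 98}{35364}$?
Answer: $- \frac{238}{3789} \approx -0.062813$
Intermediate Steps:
$L = - \frac{251}{3}$ ($L = - \frac{\left(7 - 14\right) \left(-24 - 5\right) + 48}{3} = - \frac{\left(-7\right) \left(-29\right) + 48}{3} = - \frac{203 + 48}{3} = \left(- \frac{1}{3}\right) 251 = - \frac{251}{3} \approx -83.667$)
$\frac{\left(L + 61\right) 98}{35364} = \frac{\left(- \frac{251}{3} + 61\right) 98}{35364} = \left(- \frac{68}{3}\right) 98 \cdot \frac{1}{35364} = \left(- \frac{6664}{3}\right) \frac{1}{35364} = - \frac{238}{3789}$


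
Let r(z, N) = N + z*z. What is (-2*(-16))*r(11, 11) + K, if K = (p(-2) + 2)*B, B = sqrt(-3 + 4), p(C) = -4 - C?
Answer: 4224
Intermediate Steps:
B = 1 (B = sqrt(1) = 1)
r(z, N) = N + z**2
K = 0 (K = ((-4 - 1*(-2)) + 2)*1 = ((-4 + 2) + 2)*1 = (-2 + 2)*1 = 0*1 = 0)
(-2*(-16))*r(11, 11) + K = (-2*(-16))*(11 + 11**2) + 0 = 32*(11 + 121) + 0 = 32*132 + 0 = 4224 + 0 = 4224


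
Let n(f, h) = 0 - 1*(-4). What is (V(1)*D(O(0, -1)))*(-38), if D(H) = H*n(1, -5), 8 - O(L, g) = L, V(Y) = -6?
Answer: 7296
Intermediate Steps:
n(f, h) = 4 (n(f, h) = 0 + 4 = 4)
O(L, g) = 8 - L
D(H) = 4*H (D(H) = H*4 = 4*H)
(V(1)*D(O(0, -1)))*(-38) = -24*(8 - 1*0)*(-38) = -24*(8 + 0)*(-38) = -24*8*(-38) = -6*32*(-38) = -192*(-38) = 7296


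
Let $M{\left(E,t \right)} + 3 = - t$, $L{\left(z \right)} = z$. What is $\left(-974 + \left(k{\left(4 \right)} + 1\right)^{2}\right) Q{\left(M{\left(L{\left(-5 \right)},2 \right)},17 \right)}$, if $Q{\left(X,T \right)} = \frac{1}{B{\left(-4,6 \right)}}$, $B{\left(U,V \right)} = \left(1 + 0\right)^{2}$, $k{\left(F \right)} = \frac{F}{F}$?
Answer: $-970$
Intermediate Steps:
$k{\left(F \right)} = 1$
$M{\left(E,t \right)} = -3 - t$
$B{\left(U,V \right)} = 1$ ($B{\left(U,V \right)} = 1^{2} = 1$)
$Q{\left(X,T \right)} = 1$ ($Q{\left(X,T \right)} = 1^{-1} = 1$)
$\left(-974 + \left(k{\left(4 \right)} + 1\right)^{2}\right) Q{\left(M{\left(L{\left(-5 \right)},2 \right)},17 \right)} = \left(-974 + \left(1 + 1\right)^{2}\right) 1 = \left(-974 + 2^{2}\right) 1 = \left(-974 + 4\right) 1 = \left(-970\right) 1 = -970$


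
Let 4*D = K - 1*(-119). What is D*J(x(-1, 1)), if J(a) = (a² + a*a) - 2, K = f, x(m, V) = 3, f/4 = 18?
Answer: 764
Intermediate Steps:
f = 72 (f = 4*18 = 72)
K = 72
J(a) = -2 + 2*a² (J(a) = (a² + a²) - 2 = 2*a² - 2 = -2 + 2*a²)
D = 191/4 (D = (72 - 1*(-119))/4 = (72 + 119)/4 = (¼)*191 = 191/4 ≈ 47.750)
D*J(x(-1, 1)) = 191*(-2 + 2*3²)/4 = 191*(-2 + 2*9)/4 = 191*(-2 + 18)/4 = (191/4)*16 = 764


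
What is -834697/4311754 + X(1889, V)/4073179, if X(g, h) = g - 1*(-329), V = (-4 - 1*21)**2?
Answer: -3390306821391/17562545845966 ≈ -0.19304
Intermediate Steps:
V = 625 (V = (-4 - 21)**2 = (-25)**2 = 625)
X(g, h) = 329 + g (X(g, h) = g + 329 = 329 + g)
-834697/4311754 + X(1889, V)/4073179 = -834697/4311754 + (329 + 1889)/4073179 = -834697*1/4311754 + 2218*(1/4073179) = -834697/4311754 + 2218/4073179 = -3390306821391/17562545845966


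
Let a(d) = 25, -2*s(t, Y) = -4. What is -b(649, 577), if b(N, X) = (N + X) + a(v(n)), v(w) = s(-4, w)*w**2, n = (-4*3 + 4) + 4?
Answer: -1251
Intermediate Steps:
n = -4 (n = (-12 + 4) + 4 = -8 + 4 = -4)
s(t, Y) = 2 (s(t, Y) = -1/2*(-4) = 2)
v(w) = 2*w**2
b(N, X) = 25 + N + X (b(N, X) = (N + X) + 25 = 25 + N + X)
-b(649, 577) = -(25 + 649 + 577) = -1*1251 = -1251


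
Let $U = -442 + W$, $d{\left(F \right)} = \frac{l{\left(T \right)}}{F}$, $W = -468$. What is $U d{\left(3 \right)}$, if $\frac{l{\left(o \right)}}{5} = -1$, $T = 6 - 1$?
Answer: $\frac{4550}{3} \approx 1516.7$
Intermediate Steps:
$T = 5$ ($T = 6 - 1 = 5$)
$l{\left(o \right)} = -5$ ($l{\left(o \right)} = 5 \left(-1\right) = -5$)
$d{\left(F \right)} = - \frac{5}{F}$
$U = -910$ ($U = -442 - 468 = -910$)
$U d{\left(3 \right)} = - 910 \left(- \frac{5}{3}\right) = - 910 \left(\left(-5\right) \frac{1}{3}\right) = \left(-910\right) \left(- \frac{5}{3}\right) = \frac{4550}{3}$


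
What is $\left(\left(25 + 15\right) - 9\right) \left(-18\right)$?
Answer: $-558$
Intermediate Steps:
$\left(\left(25 + 15\right) - 9\right) \left(-18\right) = \left(40 - 9\right) \left(-18\right) = 31 \left(-18\right) = -558$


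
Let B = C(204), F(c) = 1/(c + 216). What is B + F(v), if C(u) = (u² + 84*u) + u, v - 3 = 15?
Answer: 13795705/234 ≈ 58956.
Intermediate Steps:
v = 18 (v = 3 + 15 = 18)
F(c) = 1/(216 + c)
C(u) = u² + 85*u
B = 58956 (B = 204*(85 + 204) = 204*289 = 58956)
B + F(v) = 58956 + 1/(216 + 18) = 58956 + 1/234 = 13795705/234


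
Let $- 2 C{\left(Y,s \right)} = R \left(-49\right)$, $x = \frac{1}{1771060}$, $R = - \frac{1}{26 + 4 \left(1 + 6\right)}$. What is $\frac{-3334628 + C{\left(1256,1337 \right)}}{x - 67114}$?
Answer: $\frac{159457330868845}{3209298862653} \approx 49.686$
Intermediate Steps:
$R = - \frac{1}{54}$ ($R = - \frac{1}{26 + 4 \cdot 7} = - \frac{1}{26 + 28} = - \frac{1}{54} \approx -0.018519$)
$x = \frac{1}{1771060} \approx 5.6463 \cdot 10^{-7}$
$C{\left(Y,s \right)} = - \frac{49}{108}$ ($C{\left(Y,s \right)} = - \frac{\left(- \frac{1}{54}\right) \left(-49\right)}{2} = \left(- \frac{1}{2}\right) \frac{49}{54} = - \frac{49}{108}$)
$\frac{-3334628 + C{\left(1256,1337 \right)}}{x - 67114} = \frac{-3334628 - \frac{49}{108}}{\frac{1}{1771060} - 67114} = - \frac{360139873}{108 \left(- \frac{118862920839}{1771060}\right)} = \left(- \frac{360139873}{108}\right) \left(- \frac{1771060}{118862920839}\right) = \frac{159457330868845}{3209298862653}$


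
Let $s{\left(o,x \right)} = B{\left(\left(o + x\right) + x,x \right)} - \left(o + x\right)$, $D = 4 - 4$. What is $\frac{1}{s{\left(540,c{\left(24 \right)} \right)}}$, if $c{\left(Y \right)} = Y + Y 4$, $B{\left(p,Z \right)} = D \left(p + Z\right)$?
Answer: $- \frac{1}{660} \approx -0.0015152$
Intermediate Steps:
$D = 0$
$B{\left(p,Z \right)} = 0$ ($B{\left(p,Z \right)} = 0 \left(p + Z\right) = 0 \left(Z + p\right) = 0$)
$c{\left(Y \right)} = 5 Y$ ($c{\left(Y \right)} = Y + 4 Y = 5 Y$)
$s{\left(o,x \right)} = - o - x$ ($s{\left(o,x \right)} = 0 - \left(o + x\right) = - o - x$)
$\frac{1}{s{\left(540,c{\left(24 \right)} \right)}} = \frac{1}{\left(-1\right) 540 - 5 \cdot 24} = \frac{1}{-540 - 120} = \frac{1}{-660} = - \frac{1}{660}$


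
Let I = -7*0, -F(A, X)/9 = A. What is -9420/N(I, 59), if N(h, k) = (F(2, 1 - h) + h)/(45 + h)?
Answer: 23550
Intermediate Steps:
F(A, X) = -9*A
I = 0
N(h, k) = (-18 + h)/(45 + h) (N(h, k) = (-9*2 + h)/(45 + h) = (-18 + h)/(45 + h))
-9420/N(I, 59) = -9420*(45 + 0)/(-18 + 0) = -9420/(-18/45) = -9420/((1/45)*(-18)) = -9420/(-2/5) = -9420*(-5/2) = 23550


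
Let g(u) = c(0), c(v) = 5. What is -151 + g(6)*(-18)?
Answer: -241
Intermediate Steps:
g(u) = 5
-151 + g(6)*(-18) = -151 + 5*(-18) = -151 - 90 = -241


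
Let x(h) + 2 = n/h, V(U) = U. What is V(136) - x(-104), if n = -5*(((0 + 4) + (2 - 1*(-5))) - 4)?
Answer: 14317/104 ≈ 137.66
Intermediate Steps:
n = -35 (n = -5*((4 + (2 + 5)) - 4) = -5*((4 + 7) - 4) = -5*(11 - 4) = -5*7 = -35)
x(h) = -2 - 35/h
V(136) - x(-104) = 136 - (-2 - 35/(-104)) = 136 - (-2 - 35*(-1/104)) = 136 - (-2 + 35/104) = 136 - 1*(-173/104) = 136 + 173/104 = 14317/104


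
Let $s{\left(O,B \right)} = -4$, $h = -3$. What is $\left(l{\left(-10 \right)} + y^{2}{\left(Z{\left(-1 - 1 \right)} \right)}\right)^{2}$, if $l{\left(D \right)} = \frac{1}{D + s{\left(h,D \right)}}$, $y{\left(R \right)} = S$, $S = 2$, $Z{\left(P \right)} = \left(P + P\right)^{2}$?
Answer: $\frac{3025}{196} \approx 15.434$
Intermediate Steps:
$Z{\left(P \right)} = 4 P^{2}$ ($Z{\left(P \right)} = \left(2 P\right)^{2} = 4 P^{2}$)
$y{\left(R \right)} = 2$
$l{\left(D \right)} = \frac{1}{-4 + D}$ ($l{\left(D \right)} = \frac{1}{D - 4} = \frac{1}{-4 + D}$)
$\left(l{\left(-10 \right)} + y^{2}{\left(Z{\left(-1 - 1 \right)} \right)}\right)^{2} = \left(\frac{1}{-4 - 10} + 2^{2}\right)^{2} = \left(\frac{1}{-14} + 4\right)^{2} = \left(- \frac{1}{14} + 4\right)^{2} = \left(\frac{55}{14}\right)^{2} = \frac{3025}{196}$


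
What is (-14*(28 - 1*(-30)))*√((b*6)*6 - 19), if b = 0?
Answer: -812*I*√19 ≈ -3539.4*I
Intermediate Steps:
(-14*(28 - 1*(-30)))*√((b*6)*6 - 19) = (-14*(28 - 1*(-30)))*√((0*6)*6 - 19) = (-14*(28 + 30))*√(0*6 - 19) = (-14*58)*√(0 - 19) = -812*I*√19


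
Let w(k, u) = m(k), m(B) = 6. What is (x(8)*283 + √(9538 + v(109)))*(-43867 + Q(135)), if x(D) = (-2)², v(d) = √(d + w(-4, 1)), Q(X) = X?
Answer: -49504624 - 43732*√(9538 + √115) ≈ -5.3778e+7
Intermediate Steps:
w(k, u) = 6
v(d) = √(6 + d) (v(d) = √(d + 6) = √(6 + d))
x(D) = 4
(x(8)*283 + √(9538 + v(109)))*(-43867 + Q(135)) = (4*283 + √(9538 + √(6 + 109)))*(-43867 + 135) = (1132 + √(9538 + √115))*(-43732) = -49504624 - 43732*√(9538 + √115)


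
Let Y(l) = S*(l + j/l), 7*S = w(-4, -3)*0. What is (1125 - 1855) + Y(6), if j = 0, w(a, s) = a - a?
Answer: -730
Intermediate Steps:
w(a, s) = 0
S = 0 (S = (0*0)/7 = (⅐)*0 = 0)
Y(l) = 0 (Y(l) = 0*(l + 0/l) = 0*(l + 0) = 0*l = 0)
(1125 - 1855) + Y(6) = (1125 - 1855) + 0 = -730 + 0 = -730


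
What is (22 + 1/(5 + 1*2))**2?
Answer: 24025/49 ≈ 490.31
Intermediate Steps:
(22 + 1/(5 + 1*2))**2 = (22 + 1/(5 + 2))**2 = (22 + 1/7)**2 = (155/7)**2 = 24025/49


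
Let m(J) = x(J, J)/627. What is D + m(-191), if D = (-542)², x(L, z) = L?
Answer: 184189837/627 ≈ 2.9376e+5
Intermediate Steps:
D = 293764
m(J) = J/627
D + m(-191) = 293764 + (1/627)*(-191) = 293764 - 191/627 = 184189837/627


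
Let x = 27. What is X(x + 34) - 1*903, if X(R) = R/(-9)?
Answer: -8188/9 ≈ -909.78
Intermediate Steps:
X(R) = -R/9 (X(R) = R*(-⅑) = -R/9)
X(x + 34) - 1*903 = -(27 + 34)/9 - 1*903 = -⅑*61 - 903 = -61/9 - 903 = -8188/9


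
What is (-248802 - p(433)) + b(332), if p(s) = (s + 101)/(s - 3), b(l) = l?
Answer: -53421317/215 ≈ -2.4847e+5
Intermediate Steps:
p(s) = (101 + s)/(-3 + s)
(-248802 - p(433)) + b(332) = (-248802 - (101 + 433)/(-3 + 433)) + 332 = (-248802 - 534/430) + 332 = (-248802 - 1*267/215) + 332 = (-248802 - 267/215) + 332 = -53492697/215 + 332 = -53421317/215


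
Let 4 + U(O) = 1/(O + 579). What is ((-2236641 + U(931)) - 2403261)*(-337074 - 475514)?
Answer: 2846600611823346/755 ≈ 3.7703e+12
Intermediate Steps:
U(O) = -4 + 1/(579 + O) (U(O) = -4 + 1/(O + 579) = -4 + 1/(579 + O))
((-2236641 + U(931)) - 2403261)*(-337074 - 475514) = ((-2236641 + (-2315 - 4*931)/(579 + 931)) - 2403261)*(-337074 - 475514) = ((-2236641 + (-2315 - 3724)/1510) - 2403261)*(-812588) = ((-2236641 + (1/1510)*(-6039)) - 2403261)*(-812588) = ((-2236641 - 6039/1510) - 2403261)*(-812588) = (-3377333949/1510 - 2403261)*(-812588) = -7006258059/1510*(-812588) = 2846600611823346/755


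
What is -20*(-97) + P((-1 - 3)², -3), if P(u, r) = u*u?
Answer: 2196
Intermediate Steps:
P(u, r) = u²
-20*(-97) + P((-1 - 3)², -3) = -20*(-97) + ((-1 - 3)²)² = 1940 + ((-4)²)² = 1940 + 16² = 1940 + 256 = 2196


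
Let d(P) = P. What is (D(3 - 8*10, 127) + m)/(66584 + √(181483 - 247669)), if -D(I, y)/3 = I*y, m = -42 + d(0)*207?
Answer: 975289140/2216747621 - 87885*I*√7354/4433495242 ≈ 0.43996 - 0.0016999*I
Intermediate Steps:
m = -42 (m = -42 + 0*207 = -42 + 0 = -42)
D(I, y) = -3*I*y
(D(3 - 8*10, 127) + m)/(66584 + √(181483 - 247669)) = (-3*(3 - 8*10)*127 - 42)/(66584 + √(181483 - 247669)) = (-3*(3 - 80)*127 - 42)/(66584 + √(-66186)) = (-3*(-77)*127 - 42)/(66584 + 3*I*√7354) = (29337 - 42)/(66584 + 3*I*√7354) = 29295/(66584 + 3*I*√7354)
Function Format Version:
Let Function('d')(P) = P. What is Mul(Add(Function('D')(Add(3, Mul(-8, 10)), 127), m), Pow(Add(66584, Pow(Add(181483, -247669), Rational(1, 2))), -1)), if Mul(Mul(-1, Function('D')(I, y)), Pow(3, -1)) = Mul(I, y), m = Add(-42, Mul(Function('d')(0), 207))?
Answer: Add(Rational(975289140, 2216747621), Mul(Rational(-87885, 4433495242), I, Pow(7354, Rational(1, 2)))) ≈ Add(0.43996, Mul(-0.0016999, I))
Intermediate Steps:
m = -42 (m = Add(-42, Mul(0, 207)) = Add(-42, 0) = -42)
Function('D')(I, y) = Mul(-3, I, y) (Function('D')(I, y) = Mul(-3, Mul(I, y)) = Mul(-3, I, y))
Mul(Add(Function('D')(Add(3, Mul(-8, 10)), 127), m), Pow(Add(66584, Pow(Add(181483, -247669), Rational(1, 2))), -1)) = Mul(Add(Mul(-3, Add(3, Mul(-8, 10)), 127), -42), Pow(Add(66584, Pow(Add(181483, -247669), Rational(1, 2))), -1)) = Mul(Add(Mul(-3, Add(3, -80), 127), -42), Pow(Add(66584, Pow(-66186, Rational(1, 2))), -1)) = Mul(Add(Mul(-3, -77, 127), -42), Pow(Add(66584, Mul(3, I, Pow(7354, Rational(1, 2)))), -1)) = Mul(Add(29337, -42), Pow(Add(66584, Mul(3, I, Pow(7354, Rational(1, 2)))), -1)) = Mul(29295, Pow(Add(66584, Mul(3, I, Pow(7354, Rational(1, 2)))), -1))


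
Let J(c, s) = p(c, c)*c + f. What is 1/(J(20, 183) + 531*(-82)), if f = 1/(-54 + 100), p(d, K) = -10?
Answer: -46/2012131 ≈ -2.2861e-5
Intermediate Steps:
f = 1/46 ≈ 0.021739
J(c, s) = 1/46 - 10*c (J(c, s) = -10*c + 1/46 = 1/46 - 10*c)
1/(J(20, 183) + 531*(-82)) = 1/((1/46 - 10*20) + 531*(-82)) = 1/((1/46 - 200) - 43542) = 1/(-9199/46 - 43542) = 1/(-2012131/46) = -46/2012131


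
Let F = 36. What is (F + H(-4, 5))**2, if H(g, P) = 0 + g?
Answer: 1024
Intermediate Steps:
H(g, P) = g
(F + H(-4, 5))**2 = (36 - 4)**2 = 32**2 = 1024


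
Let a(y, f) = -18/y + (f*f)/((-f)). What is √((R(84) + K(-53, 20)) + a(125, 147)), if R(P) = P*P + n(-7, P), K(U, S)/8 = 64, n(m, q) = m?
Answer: 2*√1158415/25 ≈ 86.104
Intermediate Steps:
K(U, S) = 512 (K(U, S) = 8*64 = 512)
R(P) = -7 + P² (R(P) = P*P - 7 = P² - 7 = -7 + P²)
a(y, f) = -f - 18/y (a(y, f) = -18/y + f²*(-1/f) = -18/y - f = -f - 18/y)
√((R(84) + K(-53, 20)) + a(125, 147)) = √(((-7 + 84²) + 512) + (-1*147 - 18/125)) = √(((-7 + 7056) + 512) + (-147 - 18*1/125)) = √((7049 + 512) + (-147 - 18/125)) = √(7561 - 18393/125) = √(926732/125) = 2*√1158415/25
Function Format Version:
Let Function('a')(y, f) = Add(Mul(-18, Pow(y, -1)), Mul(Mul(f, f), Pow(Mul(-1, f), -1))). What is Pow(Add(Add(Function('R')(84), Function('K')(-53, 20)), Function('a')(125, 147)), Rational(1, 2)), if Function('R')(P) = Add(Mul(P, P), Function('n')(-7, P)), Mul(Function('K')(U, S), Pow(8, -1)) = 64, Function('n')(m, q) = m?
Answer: Mul(Rational(2, 25), Pow(1158415, Rational(1, 2))) ≈ 86.104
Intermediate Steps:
Function('K')(U, S) = 512 (Function('K')(U, S) = Mul(8, 64) = 512)
Function('R')(P) = Add(-7, Pow(P, 2)) (Function('R')(P) = Add(Mul(P, P), -7) = Add(Pow(P, 2), -7) = Add(-7, Pow(P, 2)))
Function('a')(y, f) = Add(Mul(-1, f), Mul(-18, Pow(y, -1))) (Function('a')(y, f) = Add(Mul(-18, Pow(y, -1)), Mul(Pow(f, 2), Mul(-1, Pow(f, -1)))) = Add(Mul(-18, Pow(y, -1)), Mul(-1, f)) = Add(Mul(-1, f), Mul(-18, Pow(y, -1))))
Pow(Add(Add(Function('R')(84), Function('K')(-53, 20)), Function('a')(125, 147)), Rational(1, 2)) = Pow(Add(Add(Add(-7, Pow(84, 2)), 512), Add(Mul(-1, 147), Mul(-18, Pow(125, -1)))), Rational(1, 2)) = Pow(Add(Add(Add(-7, 7056), 512), Add(-147, Mul(-18, Rational(1, 125)))), Rational(1, 2)) = Pow(Add(Add(7049, 512), Add(-147, Rational(-18, 125))), Rational(1, 2)) = Pow(Add(7561, Rational(-18393, 125)), Rational(1, 2)) = Pow(Rational(926732, 125), Rational(1, 2)) = Mul(Rational(2, 25), Pow(1158415, Rational(1, 2)))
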